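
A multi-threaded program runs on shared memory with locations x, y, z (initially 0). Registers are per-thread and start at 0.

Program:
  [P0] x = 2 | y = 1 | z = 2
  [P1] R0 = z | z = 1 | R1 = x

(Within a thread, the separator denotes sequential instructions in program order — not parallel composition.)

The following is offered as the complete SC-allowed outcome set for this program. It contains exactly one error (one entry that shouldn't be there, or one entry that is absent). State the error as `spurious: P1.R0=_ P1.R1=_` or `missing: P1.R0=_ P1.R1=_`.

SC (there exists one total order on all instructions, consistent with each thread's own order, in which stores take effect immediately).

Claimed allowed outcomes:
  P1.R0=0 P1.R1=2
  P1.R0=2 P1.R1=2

outcome vector order: (P1.R0,P1.R1)
under SC → <0 0>, <0 2>, <2 2>
SC∖claimed = {<0 0>}

missing: P1.R0=0 P1.R1=0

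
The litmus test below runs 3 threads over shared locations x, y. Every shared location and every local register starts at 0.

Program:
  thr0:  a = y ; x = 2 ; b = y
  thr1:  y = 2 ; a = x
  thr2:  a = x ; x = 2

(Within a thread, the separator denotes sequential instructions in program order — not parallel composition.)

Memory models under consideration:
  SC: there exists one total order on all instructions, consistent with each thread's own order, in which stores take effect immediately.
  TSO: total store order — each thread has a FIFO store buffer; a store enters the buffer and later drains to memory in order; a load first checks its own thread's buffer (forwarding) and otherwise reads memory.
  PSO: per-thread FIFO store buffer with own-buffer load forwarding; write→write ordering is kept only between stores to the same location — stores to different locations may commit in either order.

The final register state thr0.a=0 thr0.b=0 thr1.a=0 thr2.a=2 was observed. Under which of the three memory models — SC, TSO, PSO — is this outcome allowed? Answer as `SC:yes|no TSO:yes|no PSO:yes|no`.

SC:no TSO:yes PSO:yes

outcome vector order: (thr0.a,thr0.b,thr1.a,thr2.a)
under SC → 0/0/2/0; 0/0/2/2; 0/2/0/0; 0/2/0/2; 0/2/2/0; 0/2/2/2; 2/2/0/0; 2/2/0/2; 2/2/2/0; 2/2/2/2
under TSO → 0/0/0/0; 0/0/0/2; 0/0/2/0; 0/0/2/2; 0/2/0/0; 0/2/0/2; 0/2/2/0; 0/2/2/2; 2/2/0/0; 2/2/0/2; 2/2/2/0; 2/2/2/2
under PSO → 0/0/0/0; 0/0/0/2; 0/0/2/0; 0/0/2/2; 0/2/0/0; 0/2/0/2; 0/2/2/0; 0/2/2/2; 2/2/0/0; 2/2/0/2; 2/2/2/0; 2/2/2/2
target 0/0/0/2 ∈ {TSO,PSO}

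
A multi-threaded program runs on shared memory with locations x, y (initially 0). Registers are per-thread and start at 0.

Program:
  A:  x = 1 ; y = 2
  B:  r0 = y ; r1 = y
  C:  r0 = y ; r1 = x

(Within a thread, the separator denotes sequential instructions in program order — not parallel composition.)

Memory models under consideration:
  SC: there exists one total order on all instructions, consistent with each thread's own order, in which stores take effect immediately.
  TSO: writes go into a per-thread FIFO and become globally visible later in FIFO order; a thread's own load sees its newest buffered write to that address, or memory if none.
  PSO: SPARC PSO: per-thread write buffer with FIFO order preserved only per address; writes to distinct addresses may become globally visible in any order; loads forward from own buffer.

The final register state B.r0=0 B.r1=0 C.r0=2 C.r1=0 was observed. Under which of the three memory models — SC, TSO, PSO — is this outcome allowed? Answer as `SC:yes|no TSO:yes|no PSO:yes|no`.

SC:no TSO:no PSO:yes

outcome vector order: (B.r0,B.r1,C.r0,C.r1)
[SC] allowed = {<0 0 0 0>; <0 0 0 1>; <0 0 2 1>; <0 2 0 0>; <0 2 0 1>; <0 2 2 1>; <2 2 0 0>; <2 2 0 1>; <2 2 2 1>}
[TSO] allowed = {<0 0 0 0>; <0 0 0 1>; <0 0 2 1>; <0 2 0 0>; <0 2 0 1>; <0 2 2 1>; <2 2 0 0>; <2 2 0 1>; <2 2 2 1>}
[PSO] allowed = {<0 0 0 0>; <0 0 0 1>; <0 0 2 0>; <0 0 2 1>; <0 2 0 0>; <0 2 0 1>; <0 2 2 0>; <0 2 2 1>; <2 2 0 0>; <2 2 0 1>; <2 2 2 0>; <2 2 2 1>}
target <0 0 2 0> ∈ {PSO}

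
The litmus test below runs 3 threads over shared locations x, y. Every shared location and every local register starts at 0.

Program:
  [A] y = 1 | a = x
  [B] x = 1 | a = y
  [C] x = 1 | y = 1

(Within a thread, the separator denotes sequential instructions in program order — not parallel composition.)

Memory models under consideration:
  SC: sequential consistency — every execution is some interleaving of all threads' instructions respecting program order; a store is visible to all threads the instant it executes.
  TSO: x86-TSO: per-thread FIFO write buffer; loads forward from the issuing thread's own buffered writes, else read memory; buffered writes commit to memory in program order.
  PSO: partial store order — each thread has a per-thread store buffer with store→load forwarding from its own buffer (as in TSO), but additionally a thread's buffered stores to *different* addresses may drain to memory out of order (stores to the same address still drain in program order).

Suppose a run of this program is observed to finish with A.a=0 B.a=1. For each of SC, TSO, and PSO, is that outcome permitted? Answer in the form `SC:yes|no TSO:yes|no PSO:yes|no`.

SC:yes TSO:yes PSO:yes

outcome vector order: (A.a,B.a)
SC (3): 0/1 1/0 1/1
TSO (4): 0/0 0/1 1/0 1/1
PSO (4): 0/0 0/1 1/0 1/1
target 0/1 ∈ {SC,TSO,PSO}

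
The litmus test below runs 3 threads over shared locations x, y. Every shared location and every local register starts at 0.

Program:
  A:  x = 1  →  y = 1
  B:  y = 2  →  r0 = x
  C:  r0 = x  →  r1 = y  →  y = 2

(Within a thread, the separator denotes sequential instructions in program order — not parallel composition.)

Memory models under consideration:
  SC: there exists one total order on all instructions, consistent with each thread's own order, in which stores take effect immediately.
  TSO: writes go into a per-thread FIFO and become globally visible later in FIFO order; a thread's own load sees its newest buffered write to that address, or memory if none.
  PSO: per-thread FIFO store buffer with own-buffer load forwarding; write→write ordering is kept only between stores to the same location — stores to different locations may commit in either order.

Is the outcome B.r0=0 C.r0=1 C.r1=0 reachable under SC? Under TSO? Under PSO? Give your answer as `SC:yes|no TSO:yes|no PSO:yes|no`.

SC:no TSO:yes PSO:yes

outcome vector order: (B.r0,C.r0,C.r1)
SC: 11 outcomes — {(0,0,0); (0,0,1); (0,0,2); (0,1,1); (0,1,2); (1,0,0); (1,0,1); (1,0,2); (1,1,0); (1,1,1); (1,1,2)}
TSO: 12 outcomes — {(0,0,0); (0,0,1); (0,0,2); (0,1,0); (0,1,1); (0,1,2); (1,0,0); (1,0,1); (1,0,2); (1,1,0); (1,1,1); (1,1,2)}
PSO: 12 outcomes — {(0,0,0); (0,0,1); (0,0,2); (0,1,0); (0,1,1); (0,1,2); (1,0,0); (1,0,1); (1,0,2); (1,1,0); (1,1,1); (1,1,2)}
target (0,1,0) ∈ {TSO,PSO}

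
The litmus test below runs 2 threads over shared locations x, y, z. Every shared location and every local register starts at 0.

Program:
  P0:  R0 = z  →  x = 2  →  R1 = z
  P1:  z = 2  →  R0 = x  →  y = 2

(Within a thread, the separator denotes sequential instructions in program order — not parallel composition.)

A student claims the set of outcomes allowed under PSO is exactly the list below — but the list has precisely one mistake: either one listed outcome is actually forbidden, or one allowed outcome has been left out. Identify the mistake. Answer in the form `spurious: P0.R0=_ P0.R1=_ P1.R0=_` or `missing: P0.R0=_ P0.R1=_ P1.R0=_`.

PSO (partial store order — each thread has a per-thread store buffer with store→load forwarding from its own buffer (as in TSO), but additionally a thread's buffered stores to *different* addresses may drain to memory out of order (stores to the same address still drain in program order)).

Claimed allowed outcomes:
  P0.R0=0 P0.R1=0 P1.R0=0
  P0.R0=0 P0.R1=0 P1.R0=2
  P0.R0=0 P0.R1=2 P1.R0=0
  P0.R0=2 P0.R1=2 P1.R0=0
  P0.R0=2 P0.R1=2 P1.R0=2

outcome vector order: (P0.R0,P0.R1,P1.R0)
PSO (6): 0/0/0, 0/0/2, 0/2/0, 0/2/2, 2/2/0, 2/2/2
PSO∖claimed = {0/2/2}

missing: P0.R0=0 P0.R1=2 P1.R0=2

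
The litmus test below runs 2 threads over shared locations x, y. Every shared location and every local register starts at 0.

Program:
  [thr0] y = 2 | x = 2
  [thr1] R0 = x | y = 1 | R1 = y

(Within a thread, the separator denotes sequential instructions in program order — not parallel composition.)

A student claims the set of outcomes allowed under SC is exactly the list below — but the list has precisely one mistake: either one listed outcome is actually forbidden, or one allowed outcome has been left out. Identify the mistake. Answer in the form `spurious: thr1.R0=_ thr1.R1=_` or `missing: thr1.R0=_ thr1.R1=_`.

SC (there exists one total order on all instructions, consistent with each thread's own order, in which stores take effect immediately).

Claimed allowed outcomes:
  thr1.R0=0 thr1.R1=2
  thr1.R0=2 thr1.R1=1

outcome vector order: (thr1.R0,thr1.R1)
SC (3): (0,1), (0,2), (2,1)
SC∖claimed = {(0,1)}

missing: thr1.R0=0 thr1.R1=1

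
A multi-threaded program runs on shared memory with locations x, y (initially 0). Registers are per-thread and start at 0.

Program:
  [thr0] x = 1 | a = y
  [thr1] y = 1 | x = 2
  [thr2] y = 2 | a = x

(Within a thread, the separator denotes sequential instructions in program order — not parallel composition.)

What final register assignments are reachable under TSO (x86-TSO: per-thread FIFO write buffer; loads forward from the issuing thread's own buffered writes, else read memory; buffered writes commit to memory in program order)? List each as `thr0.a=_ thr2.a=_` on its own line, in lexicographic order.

outcome vector order: (thr0.a,thr2.a)
|TSO outcomes| = 9

thr0.a=0 thr2.a=0
thr0.a=0 thr2.a=1
thr0.a=0 thr2.a=2
thr0.a=1 thr2.a=0
thr0.a=1 thr2.a=1
thr0.a=1 thr2.a=2
thr0.a=2 thr2.a=0
thr0.a=2 thr2.a=1
thr0.a=2 thr2.a=2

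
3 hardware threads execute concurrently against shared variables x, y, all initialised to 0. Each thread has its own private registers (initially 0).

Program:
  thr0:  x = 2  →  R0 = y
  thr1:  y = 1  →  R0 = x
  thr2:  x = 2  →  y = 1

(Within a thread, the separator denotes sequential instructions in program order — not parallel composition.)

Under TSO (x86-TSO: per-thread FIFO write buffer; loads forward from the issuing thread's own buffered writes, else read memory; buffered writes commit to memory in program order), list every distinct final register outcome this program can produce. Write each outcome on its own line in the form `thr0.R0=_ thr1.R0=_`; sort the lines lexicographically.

outcome vector order: (thr0.R0,thr1.R0)
|TSO outcomes| = 4

thr0.R0=0 thr1.R0=0
thr0.R0=0 thr1.R0=2
thr0.R0=1 thr1.R0=0
thr0.R0=1 thr1.R0=2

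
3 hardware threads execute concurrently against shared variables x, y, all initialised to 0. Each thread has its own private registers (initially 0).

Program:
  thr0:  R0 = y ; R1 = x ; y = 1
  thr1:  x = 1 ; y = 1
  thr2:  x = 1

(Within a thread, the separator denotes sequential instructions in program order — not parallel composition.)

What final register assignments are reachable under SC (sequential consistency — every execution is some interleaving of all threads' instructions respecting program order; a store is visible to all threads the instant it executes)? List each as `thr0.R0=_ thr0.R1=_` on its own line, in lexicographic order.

outcome vector order: (thr0.R0,thr0.R1)
|SC outcomes| = 3

thr0.R0=0 thr0.R1=0
thr0.R0=0 thr0.R1=1
thr0.R0=1 thr0.R1=1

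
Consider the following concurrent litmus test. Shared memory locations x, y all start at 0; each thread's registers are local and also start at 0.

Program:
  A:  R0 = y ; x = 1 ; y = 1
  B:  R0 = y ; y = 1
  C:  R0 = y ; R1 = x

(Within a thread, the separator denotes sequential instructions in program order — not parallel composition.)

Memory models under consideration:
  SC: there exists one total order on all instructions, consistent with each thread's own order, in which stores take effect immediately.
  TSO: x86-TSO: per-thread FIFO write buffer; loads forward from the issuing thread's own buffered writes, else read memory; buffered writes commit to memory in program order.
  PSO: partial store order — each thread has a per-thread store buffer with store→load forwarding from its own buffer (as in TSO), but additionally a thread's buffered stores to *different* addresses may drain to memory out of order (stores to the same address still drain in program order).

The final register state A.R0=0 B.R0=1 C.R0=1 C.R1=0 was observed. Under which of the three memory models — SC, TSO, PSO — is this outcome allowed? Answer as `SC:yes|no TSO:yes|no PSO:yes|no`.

outcome vector order: (A.R0,B.R0,C.R0,C.R1)
SC (11): <0 0 0 0> <0 0 0 1> <0 0 1 0> <0 0 1 1> <0 1 0 0> <0 1 0 1> <0 1 1 1> <1 0 0 0> <1 0 0 1> <1 0 1 0> <1 0 1 1>
TSO (11): <0 0 0 0> <0 0 0 1> <0 0 1 0> <0 0 1 1> <0 1 0 0> <0 1 0 1> <0 1 1 1> <1 0 0 0> <1 0 0 1> <1 0 1 0> <1 0 1 1>
PSO (12): <0 0 0 0> <0 0 0 1> <0 0 1 0> <0 0 1 1> <0 1 0 0> <0 1 0 1> <0 1 1 0> <0 1 1 1> <1 0 0 0> <1 0 0 1> <1 0 1 0> <1 0 1 1>
target <0 1 1 0> ∈ {PSO}

SC:no TSO:no PSO:yes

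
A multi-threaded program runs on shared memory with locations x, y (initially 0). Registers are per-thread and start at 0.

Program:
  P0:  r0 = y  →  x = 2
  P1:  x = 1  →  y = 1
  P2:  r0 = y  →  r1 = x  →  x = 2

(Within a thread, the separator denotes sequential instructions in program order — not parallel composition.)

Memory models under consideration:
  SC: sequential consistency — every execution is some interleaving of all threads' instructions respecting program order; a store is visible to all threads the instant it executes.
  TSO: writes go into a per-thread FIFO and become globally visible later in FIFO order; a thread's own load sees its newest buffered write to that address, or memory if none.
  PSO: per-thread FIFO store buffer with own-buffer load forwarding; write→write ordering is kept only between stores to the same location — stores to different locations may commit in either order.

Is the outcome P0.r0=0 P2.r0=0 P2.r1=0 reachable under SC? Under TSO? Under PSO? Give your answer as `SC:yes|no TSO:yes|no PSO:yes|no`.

SC:yes TSO:yes PSO:yes

outcome vector order: (P0.r0,P2.r0,P2.r1)
SC: 10 outcomes — {000; 001; 002; 011; 012; 100; 101; 102; 111; 112}
TSO: 10 outcomes — {000; 001; 002; 011; 012; 100; 101; 102; 111; 112}
PSO: 12 outcomes — {000; 001; 002; 010; 011; 012; 100; 101; 102; 110; 111; 112}
target 000 ∈ {SC,TSO,PSO}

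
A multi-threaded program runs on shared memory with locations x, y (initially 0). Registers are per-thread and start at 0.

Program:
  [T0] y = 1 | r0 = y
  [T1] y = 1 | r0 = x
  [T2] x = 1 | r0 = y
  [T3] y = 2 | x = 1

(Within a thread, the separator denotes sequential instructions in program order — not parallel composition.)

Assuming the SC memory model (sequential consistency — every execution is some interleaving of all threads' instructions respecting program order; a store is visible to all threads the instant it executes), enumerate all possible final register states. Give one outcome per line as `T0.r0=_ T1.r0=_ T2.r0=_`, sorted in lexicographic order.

T0.r0=1 T1.r0=0 T2.r0=1
T0.r0=1 T1.r0=0 T2.r0=2
T0.r0=1 T1.r0=1 T2.r0=0
T0.r0=1 T1.r0=1 T2.r0=1
T0.r0=1 T1.r0=1 T2.r0=2
T0.r0=2 T1.r0=0 T2.r0=1
T0.r0=2 T1.r0=0 T2.r0=2
T0.r0=2 T1.r0=1 T2.r0=0
T0.r0=2 T1.r0=1 T2.r0=1
T0.r0=2 T1.r0=1 T2.r0=2

outcome vector order: (T0.r0,T1.r0,T2.r0)
|SC outcomes| = 10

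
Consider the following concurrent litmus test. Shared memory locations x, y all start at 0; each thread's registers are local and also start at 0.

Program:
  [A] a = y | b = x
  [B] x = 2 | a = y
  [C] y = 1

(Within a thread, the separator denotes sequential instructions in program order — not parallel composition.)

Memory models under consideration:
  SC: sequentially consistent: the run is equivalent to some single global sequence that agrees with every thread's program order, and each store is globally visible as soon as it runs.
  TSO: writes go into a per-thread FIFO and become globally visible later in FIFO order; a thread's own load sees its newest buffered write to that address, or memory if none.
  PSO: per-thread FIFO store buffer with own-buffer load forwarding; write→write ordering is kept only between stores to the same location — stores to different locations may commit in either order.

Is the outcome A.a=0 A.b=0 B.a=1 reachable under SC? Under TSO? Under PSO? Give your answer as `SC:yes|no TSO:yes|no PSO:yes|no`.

outcome vector order: (A.a,A.b,B.a)
SC: 7 outcomes — {(0,0,0), (0,0,1), (0,2,0), (0,2,1), (1,0,1), (1,2,0), (1,2,1)}
TSO: 8 outcomes — {(0,0,0), (0,0,1), (0,2,0), (0,2,1), (1,0,0), (1,0,1), (1,2,0), (1,2,1)}
PSO: 8 outcomes — {(0,0,0), (0,0,1), (0,2,0), (0,2,1), (1,0,0), (1,0,1), (1,2,0), (1,2,1)}
target (0,0,1) ∈ {SC,TSO,PSO}

SC:yes TSO:yes PSO:yes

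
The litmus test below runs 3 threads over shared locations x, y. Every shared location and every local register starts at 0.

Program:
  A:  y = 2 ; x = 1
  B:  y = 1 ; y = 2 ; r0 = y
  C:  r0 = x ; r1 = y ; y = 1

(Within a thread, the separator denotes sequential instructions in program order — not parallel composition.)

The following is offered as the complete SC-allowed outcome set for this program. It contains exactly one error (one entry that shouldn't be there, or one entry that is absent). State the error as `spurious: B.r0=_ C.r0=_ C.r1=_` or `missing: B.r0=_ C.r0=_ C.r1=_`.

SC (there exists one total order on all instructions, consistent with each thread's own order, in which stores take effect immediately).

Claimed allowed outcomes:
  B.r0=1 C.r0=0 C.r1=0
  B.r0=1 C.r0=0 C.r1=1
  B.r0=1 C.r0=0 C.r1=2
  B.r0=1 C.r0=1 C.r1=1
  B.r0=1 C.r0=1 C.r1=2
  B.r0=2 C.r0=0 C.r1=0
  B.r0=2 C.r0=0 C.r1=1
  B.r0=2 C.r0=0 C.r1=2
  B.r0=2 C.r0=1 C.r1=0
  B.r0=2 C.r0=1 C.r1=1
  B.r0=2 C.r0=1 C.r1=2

outcome vector order: (B.r0,C.r0,C.r1)
[SC] allowed = {<1 0 0>; <1 0 1>; <1 0 2>; <1 1 1>; <1 1 2>; <2 0 0>; <2 0 1>; <2 0 2>; <2 1 1>; <2 1 2>}
claimed∖SC = {<2 1 0>}

spurious: B.r0=2 C.r0=1 C.r1=0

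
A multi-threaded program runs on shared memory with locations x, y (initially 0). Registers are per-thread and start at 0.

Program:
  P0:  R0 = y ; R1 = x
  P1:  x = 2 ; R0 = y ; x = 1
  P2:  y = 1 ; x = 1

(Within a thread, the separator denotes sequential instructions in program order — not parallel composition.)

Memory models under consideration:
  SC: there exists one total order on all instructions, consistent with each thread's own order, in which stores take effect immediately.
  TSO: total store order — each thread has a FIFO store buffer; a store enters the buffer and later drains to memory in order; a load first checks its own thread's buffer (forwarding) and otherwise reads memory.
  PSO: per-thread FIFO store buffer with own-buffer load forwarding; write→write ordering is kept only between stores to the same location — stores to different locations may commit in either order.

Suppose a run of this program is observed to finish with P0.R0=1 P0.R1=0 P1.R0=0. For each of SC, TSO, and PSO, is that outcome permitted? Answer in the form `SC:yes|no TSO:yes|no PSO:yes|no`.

SC:no TSO:yes PSO:yes

outcome vector order: (P0.R0,P0.R1,P1.R0)
under SC → <0 0 0> <0 0 1> <0 1 0> <0 1 1> <0 2 0> <0 2 1> <1 0 1> <1 1 0> <1 1 1> <1 2 0> <1 2 1>
under TSO → <0 0 0> <0 0 1> <0 1 0> <0 1 1> <0 2 0> <0 2 1> <1 0 0> <1 0 1> <1 1 0> <1 1 1> <1 2 0> <1 2 1>
under PSO → <0 0 0> <0 0 1> <0 1 0> <0 1 1> <0 2 0> <0 2 1> <1 0 0> <1 0 1> <1 1 0> <1 1 1> <1 2 0> <1 2 1>
target <1 0 0> ∈ {TSO,PSO}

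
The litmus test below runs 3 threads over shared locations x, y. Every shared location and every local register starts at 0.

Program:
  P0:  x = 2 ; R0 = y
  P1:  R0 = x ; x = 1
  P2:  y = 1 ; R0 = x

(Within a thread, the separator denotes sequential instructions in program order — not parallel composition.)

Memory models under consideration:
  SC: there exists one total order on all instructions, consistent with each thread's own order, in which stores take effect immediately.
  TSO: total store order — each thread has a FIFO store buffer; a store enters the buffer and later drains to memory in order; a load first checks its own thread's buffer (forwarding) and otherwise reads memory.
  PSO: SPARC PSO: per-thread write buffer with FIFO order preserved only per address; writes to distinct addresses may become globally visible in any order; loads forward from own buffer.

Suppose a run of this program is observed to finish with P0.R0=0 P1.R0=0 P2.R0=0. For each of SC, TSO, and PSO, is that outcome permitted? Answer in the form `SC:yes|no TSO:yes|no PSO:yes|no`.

SC:no TSO:yes PSO:yes

outcome vector order: (P0.R0,P1.R0,P2.R0)
SC: 10 outcomes — {<0 0 1> <0 0 2> <0 2 1> <0 2 2> <1 0 0> <1 0 1> <1 0 2> <1 2 0> <1 2 1> <1 2 2>}
TSO: 12 outcomes — {<0 0 0> <0 0 1> <0 0 2> <0 2 0> <0 2 1> <0 2 2> <1 0 0> <1 0 1> <1 0 2> <1 2 0> <1 2 1> <1 2 2>}
PSO: 12 outcomes — {<0 0 0> <0 0 1> <0 0 2> <0 2 0> <0 2 1> <0 2 2> <1 0 0> <1 0 1> <1 0 2> <1 2 0> <1 2 1> <1 2 2>}
target <0 0 0> ∈ {TSO,PSO}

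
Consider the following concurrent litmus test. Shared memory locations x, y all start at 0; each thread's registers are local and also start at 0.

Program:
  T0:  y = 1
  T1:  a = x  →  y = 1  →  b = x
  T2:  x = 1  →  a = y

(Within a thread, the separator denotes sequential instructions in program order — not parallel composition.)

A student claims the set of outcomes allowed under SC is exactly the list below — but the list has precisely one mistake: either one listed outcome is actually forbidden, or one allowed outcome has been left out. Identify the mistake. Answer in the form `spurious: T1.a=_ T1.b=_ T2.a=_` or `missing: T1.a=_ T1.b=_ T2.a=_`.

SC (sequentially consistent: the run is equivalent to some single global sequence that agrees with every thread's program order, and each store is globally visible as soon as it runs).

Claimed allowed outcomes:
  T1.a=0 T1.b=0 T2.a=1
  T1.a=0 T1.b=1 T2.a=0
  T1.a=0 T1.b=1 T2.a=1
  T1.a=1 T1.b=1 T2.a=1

outcome vector order: (T1.a,T1.b,T2.a)
[SC] allowed = {0/0/1; 0/1/0; 0/1/1; 1/1/0; 1/1/1}
SC∖claimed = {1/1/0}

missing: T1.a=1 T1.b=1 T2.a=0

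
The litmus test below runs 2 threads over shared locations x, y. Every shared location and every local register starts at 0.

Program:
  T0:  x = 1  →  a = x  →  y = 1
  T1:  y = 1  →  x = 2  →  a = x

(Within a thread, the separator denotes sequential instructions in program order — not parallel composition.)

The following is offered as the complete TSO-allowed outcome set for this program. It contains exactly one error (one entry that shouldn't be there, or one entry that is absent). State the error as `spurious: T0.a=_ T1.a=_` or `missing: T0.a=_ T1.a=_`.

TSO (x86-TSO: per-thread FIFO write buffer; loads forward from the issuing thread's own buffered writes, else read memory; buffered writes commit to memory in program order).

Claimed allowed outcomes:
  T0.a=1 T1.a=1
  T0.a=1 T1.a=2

missing: T0.a=2 T1.a=2

outcome vector order: (T0.a,T1.a)
TSO: 3 outcomes — {11, 12, 22}
TSO∖claimed = {22}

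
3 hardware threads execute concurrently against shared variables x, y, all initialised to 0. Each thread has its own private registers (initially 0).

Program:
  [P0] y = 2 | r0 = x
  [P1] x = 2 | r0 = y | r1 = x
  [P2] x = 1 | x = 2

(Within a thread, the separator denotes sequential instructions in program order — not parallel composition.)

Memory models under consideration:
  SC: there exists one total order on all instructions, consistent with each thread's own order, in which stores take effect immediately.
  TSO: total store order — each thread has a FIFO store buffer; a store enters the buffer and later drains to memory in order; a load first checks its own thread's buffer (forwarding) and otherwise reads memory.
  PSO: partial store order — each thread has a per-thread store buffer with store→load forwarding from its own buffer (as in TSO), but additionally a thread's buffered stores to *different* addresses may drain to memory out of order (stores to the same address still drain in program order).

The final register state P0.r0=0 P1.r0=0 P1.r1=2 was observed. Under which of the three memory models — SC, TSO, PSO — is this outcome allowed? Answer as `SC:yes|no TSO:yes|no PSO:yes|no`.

SC:no TSO:yes PSO:yes

outcome vector order: (P0.r0,P1.r0,P1.r1)
SC: 10 outcomes — {021 022 101 102 121 122 201 202 221 222}
TSO: 12 outcomes — {001 002 021 022 101 102 121 122 201 202 221 222}
PSO: 12 outcomes — {001 002 021 022 101 102 121 122 201 202 221 222}
target 002 ∈ {TSO,PSO}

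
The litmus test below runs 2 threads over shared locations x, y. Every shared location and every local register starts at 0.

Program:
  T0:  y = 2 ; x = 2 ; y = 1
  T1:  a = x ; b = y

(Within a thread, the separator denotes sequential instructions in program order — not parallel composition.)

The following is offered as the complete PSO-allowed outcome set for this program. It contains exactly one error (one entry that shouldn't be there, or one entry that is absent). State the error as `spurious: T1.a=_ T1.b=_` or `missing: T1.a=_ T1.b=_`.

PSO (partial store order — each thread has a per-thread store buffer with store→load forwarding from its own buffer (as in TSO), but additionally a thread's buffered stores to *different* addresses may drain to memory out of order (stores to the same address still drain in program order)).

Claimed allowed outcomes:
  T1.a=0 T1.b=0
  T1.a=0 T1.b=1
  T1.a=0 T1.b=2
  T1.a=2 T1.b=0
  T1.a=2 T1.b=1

outcome vector order: (T1.a,T1.b)
PSO: 6 outcomes — {(0,0); (0,1); (0,2); (2,0); (2,1); (2,2)}
PSO∖claimed = {(2,2)}

missing: T1.a=2 T1.b=2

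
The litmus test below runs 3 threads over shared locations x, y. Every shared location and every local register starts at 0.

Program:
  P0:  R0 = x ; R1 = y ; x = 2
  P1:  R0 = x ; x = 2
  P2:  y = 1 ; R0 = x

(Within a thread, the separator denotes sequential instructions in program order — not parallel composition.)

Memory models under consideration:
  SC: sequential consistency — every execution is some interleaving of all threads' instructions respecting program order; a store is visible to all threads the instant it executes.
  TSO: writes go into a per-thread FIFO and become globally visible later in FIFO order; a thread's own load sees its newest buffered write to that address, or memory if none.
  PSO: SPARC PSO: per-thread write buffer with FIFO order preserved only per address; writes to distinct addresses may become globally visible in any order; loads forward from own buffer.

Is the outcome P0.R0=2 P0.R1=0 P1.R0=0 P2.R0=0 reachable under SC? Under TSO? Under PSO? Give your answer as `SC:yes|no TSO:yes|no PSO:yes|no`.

SC:no TSO:yes PSO:yes

outcome vector order: (P0.R0,P0.R1,P1.R0,P2.R0)
SC: 11 outcomes — {0000; 0002; 0020; 0022; 0100; 0102; 0120; 0122; 2002; 2100; 2102}
TSO: 12 outcomes — {0000; 0002; 0020; 0022; 0100; 0102; 0120; 0122; 2000; 2002; 2100; 2102}
PSO: 12 outcomes — {0000; 0002; 0020; 0022; 0100; 0102; 0120; 0122; 2000; 2002; 2100; 2102}
target 2000 ∈ {TSO,PSO}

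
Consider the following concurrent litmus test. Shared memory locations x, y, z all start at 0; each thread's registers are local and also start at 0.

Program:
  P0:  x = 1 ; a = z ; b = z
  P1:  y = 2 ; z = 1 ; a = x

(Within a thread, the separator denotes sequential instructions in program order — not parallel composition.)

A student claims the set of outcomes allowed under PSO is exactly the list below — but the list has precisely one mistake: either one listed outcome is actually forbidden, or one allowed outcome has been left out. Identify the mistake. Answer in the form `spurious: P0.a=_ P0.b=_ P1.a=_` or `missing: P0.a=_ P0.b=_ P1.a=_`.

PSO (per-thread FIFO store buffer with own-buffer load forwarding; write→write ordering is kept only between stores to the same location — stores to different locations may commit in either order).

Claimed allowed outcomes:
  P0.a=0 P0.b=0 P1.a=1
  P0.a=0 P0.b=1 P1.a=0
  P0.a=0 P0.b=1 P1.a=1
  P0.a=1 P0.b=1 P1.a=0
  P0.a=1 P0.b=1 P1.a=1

outcome vector order: (P0.a,P0.b,P1.a)
PSO: 6 outcomes — {(0,0,0); (0,0,1); (0,1,0); (0,1,1); (1,1,0); (1,1,1)}
PSO∖claimed = {(0,0,0)}

missing: P0.a=0 P0.b=0 P1.a=0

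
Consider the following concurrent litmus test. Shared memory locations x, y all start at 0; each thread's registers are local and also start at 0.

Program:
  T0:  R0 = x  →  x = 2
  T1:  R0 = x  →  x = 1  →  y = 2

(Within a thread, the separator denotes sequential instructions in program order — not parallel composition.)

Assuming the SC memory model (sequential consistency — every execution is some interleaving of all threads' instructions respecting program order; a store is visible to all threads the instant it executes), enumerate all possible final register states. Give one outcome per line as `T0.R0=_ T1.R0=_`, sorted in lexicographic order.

outcome vector order: (T0.R0,T1.R0)
|SC outcomes| = 3

T0.R0=0 T1.R0=0
T0.R0=0 T1.R0=2
T0.R0=1 T1.R0=0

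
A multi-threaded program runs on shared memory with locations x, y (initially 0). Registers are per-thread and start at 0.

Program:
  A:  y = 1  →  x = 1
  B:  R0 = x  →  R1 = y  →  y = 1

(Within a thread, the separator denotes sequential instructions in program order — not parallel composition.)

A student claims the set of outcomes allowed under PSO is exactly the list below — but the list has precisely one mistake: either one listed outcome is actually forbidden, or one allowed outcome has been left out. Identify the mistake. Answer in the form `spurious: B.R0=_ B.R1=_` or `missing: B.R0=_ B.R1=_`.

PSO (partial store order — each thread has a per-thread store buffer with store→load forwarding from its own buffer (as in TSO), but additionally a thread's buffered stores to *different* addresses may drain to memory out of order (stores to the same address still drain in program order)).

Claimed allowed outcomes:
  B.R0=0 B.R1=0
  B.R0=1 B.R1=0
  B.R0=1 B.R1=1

outcome vector order: (B.R0,B.R1)
under PSO → 0/0; 0/1; 1/0; 1/1
PSO∖claimed = {0/1}

missing: B.R0=0 B.R1=1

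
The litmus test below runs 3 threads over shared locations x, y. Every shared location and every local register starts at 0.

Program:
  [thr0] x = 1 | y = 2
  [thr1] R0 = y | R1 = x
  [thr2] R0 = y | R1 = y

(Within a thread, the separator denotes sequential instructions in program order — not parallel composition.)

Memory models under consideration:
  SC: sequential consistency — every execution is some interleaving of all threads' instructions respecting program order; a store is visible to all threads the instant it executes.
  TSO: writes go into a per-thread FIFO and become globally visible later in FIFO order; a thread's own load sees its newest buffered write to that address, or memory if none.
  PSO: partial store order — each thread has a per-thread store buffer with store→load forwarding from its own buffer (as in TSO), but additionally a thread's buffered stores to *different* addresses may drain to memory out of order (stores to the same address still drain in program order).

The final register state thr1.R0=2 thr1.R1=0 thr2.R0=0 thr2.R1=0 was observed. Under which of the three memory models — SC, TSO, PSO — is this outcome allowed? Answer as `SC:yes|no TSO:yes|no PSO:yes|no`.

SC:no TSO:no PSO:yes

outcome vector order: (thr1.R0,thr1.R1,thr2.R0,thr2.R1)
SC (9): 0000, 0002, 0022, 0100, 0102, 0122, 2100, 2102, 2122
TSO (9): 0000, 0002, 0022, 0100, 0102, 0122, 2100, 2102, 2122
PSO (12): 0000, 0002, 0022, 0100, 0102, 0122, 2000, 2002, 2022, 2100, 2102, 2122
target 2000 ∈ {PSO}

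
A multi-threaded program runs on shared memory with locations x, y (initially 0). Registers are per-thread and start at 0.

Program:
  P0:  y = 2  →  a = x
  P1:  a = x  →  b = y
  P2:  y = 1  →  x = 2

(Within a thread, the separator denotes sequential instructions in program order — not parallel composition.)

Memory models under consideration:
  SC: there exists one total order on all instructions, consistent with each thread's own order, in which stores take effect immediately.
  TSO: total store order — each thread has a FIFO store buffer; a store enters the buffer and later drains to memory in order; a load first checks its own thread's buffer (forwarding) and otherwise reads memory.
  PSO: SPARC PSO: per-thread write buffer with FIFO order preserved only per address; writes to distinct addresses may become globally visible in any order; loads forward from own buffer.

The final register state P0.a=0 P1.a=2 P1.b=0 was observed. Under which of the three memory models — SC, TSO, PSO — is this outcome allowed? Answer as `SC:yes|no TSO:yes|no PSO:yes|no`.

SC:no TSO:no PSO:yes

outcome vector order: (P0.a,P1.a,P1.b)
SC: 10 outcomes — {<0 0 0>, <0 0 1>, <0 0 2>, <0 2 1>, <0 2 2>, <2 0 0>, <2 0 1>, <2 0 2>, <2 2 1>, <2 2 2>}
TSO: 10 outcomes — {<0 0 0>, <0 0 1>, <0 0 2>, <0 2 1>, <0 2 2>, <2 0 0>, <2 0 1>, <2 0 2>, <2 2 1>, <2 2 2>}
PSO: 12 outcomes — {<0 0 0>, <0 0 1>, <0 0 2>, <0 2 0>, <0 2 1>, <0 2 2>, <2 0 0>, <2 0 1>, <2 0 2>, <2 2 0>, <2 2 1>, <2 2 2>}
target <0 2 0> ∈ {PSO}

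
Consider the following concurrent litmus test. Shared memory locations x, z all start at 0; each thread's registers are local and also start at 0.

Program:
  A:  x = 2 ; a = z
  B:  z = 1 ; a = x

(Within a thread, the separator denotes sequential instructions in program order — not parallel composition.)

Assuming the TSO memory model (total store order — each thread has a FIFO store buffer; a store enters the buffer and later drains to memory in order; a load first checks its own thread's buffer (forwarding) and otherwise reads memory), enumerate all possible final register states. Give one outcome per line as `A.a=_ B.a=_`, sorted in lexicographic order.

A.a=0 B.a=0
A.a=0 B.a=2
A.a=1 B.a=0
A.a=1 B.a=2

outcome vector order: (A.a,B.a)
|TSO outcomes| = 4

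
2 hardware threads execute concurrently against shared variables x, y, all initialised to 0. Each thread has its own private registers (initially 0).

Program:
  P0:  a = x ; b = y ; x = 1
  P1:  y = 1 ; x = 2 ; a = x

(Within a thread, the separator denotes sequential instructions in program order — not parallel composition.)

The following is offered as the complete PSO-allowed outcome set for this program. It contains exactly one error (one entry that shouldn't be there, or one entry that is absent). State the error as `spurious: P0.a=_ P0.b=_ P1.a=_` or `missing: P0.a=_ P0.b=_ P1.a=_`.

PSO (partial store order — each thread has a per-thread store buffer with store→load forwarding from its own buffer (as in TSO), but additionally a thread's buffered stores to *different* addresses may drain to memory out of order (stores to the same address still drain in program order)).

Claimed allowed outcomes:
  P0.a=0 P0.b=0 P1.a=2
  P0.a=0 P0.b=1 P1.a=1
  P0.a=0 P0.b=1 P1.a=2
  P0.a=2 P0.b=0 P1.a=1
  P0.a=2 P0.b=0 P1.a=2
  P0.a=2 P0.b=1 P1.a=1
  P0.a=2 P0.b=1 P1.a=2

outcome vector order: (P0.a,P0.b,P1.a)
[PSO] allowed = {0/0/1; 0/0/2; 0/1/1; 0/1/2; 2/0/1; 2/0/2; 2/1/1; 2/1/2}
PSO∖claimed = {0/0/1}

missing: P0.a=0 P0.b=0 P1.a=1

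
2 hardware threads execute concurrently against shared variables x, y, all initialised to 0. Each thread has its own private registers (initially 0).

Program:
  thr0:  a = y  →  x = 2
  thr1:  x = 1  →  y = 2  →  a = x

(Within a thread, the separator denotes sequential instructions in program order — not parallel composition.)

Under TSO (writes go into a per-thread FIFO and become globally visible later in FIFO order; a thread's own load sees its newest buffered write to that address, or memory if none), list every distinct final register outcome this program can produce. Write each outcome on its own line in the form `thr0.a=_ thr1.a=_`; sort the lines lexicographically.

outcome vector order: (thr0.a,thr1.a)
|TSO outcomes| = 4

thr0.a=0 thr1.a=1
thr0.a=0 thr1.a=2
thr0.a=2 thr1.a=1
thr0.a=2 thr1.a=2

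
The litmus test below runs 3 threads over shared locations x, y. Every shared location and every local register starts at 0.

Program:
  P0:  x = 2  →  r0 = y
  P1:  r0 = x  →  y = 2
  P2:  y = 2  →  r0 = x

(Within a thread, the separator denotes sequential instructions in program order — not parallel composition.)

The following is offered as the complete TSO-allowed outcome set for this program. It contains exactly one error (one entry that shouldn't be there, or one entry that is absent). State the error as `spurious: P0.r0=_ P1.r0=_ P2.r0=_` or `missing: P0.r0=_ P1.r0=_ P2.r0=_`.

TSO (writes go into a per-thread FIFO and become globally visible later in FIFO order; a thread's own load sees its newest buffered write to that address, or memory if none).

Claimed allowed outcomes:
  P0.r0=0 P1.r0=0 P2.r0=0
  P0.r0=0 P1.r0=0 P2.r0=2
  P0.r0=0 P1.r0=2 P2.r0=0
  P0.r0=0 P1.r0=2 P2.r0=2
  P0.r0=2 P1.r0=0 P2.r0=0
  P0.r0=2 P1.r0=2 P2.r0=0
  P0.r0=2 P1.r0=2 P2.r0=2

outcome vector order: (P0.r0,P1.r0,P2.r0)
TSO: 8 outcomes — {000; 002; 020; 022; 200; 202; 220; 222}
TSO∖claimed = {202}

missing: P0.r0=2 P1.r0=0 P2.r0=2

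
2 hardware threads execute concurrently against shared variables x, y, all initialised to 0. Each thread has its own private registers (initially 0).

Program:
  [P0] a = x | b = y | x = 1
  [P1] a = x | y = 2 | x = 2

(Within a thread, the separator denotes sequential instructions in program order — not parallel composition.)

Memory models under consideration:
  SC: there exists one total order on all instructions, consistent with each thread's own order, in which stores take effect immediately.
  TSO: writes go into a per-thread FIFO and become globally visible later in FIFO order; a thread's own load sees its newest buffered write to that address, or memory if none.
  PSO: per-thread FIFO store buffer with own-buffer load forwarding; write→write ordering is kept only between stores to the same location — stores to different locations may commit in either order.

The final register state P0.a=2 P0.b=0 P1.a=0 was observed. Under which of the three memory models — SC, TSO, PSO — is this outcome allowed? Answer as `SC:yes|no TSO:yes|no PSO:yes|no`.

SC:no TSO:no PSO:yes

outcome vector order: (P0.a,P0.b,P1.a)
SC: 4 outcomes — {<0 0 0> <0 0 1> <0 2 0> <2 2 0>}
TSO: 4 outcomes — {<0 0 0> <0 0 1> <0 2 0> <2 2 0>}
PSO: 5 outcomes — {<0 0 0> <0 0 1> <0 2 0> <2 0 0> <2 2 0>}
target <2 0 0> ∈ {PSO}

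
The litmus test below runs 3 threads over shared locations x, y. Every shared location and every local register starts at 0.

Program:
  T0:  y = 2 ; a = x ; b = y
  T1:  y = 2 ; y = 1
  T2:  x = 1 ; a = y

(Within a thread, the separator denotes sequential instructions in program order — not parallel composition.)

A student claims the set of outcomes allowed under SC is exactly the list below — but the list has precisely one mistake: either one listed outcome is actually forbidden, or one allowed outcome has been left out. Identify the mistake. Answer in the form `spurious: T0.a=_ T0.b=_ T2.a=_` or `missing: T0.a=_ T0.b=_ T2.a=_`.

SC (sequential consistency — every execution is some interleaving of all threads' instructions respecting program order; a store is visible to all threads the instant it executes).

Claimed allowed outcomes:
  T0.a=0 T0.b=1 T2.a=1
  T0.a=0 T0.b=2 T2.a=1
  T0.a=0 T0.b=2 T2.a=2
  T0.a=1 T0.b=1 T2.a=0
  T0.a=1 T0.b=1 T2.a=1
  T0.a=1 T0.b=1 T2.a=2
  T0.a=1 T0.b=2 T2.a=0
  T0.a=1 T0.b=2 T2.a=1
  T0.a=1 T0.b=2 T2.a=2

outcome vector order: (T0.a,T0.b,T2.a)
[SC] allowed = {011 012 021 022 110 111 112 120 121 122}
SC∖claimed = {012}

missing: T0.a=0 T0.b=1 T2.a=2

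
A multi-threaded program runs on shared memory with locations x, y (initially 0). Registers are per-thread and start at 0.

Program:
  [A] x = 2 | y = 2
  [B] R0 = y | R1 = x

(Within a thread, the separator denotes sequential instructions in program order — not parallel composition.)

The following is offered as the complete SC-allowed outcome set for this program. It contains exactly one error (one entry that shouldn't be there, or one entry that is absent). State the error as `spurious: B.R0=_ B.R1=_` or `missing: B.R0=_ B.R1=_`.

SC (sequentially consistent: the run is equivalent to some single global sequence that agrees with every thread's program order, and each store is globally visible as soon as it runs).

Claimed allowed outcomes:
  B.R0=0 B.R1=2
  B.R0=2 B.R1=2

outcome vector order: (B.R0,B.R1)
under SC → <0 0>; <0 2>; <2 2>
SC∖claimed = {<0 0>}

missing: B.R0=0 B.R1=0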